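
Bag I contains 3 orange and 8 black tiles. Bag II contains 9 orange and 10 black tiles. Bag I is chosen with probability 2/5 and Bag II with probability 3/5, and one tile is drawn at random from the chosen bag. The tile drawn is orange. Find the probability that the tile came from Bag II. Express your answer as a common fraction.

99/137

P(orange | Bag I) = 3/11; P(orange | Bag II) = 9/19.
P(orange) = 2/5·3/11 + 3/5·9/19 = 411/1045.
By Bayes' rule, P(Bag II | orange) = 27/95 / 411/1045 = 99/137 ≈ 0.7226.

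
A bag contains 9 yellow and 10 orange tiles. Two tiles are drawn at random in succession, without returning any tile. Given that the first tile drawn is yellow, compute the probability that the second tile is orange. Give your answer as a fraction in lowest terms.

After removing 1 yellow, the bag has 10 orange out of 18 remaining.
P(second is orange | given) = 10/18 = 5/9 ≈ 0.5556.

5/9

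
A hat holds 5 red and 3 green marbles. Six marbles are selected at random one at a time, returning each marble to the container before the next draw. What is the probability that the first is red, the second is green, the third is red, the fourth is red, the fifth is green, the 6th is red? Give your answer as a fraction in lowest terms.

Multiply the conditional probability of each draw in order, with replacement (the composition resets each draw).
P = (5/8) · (3/8) · (5/8) · (5/8) · (3/8) · (5/8) = 5625/262144 ≈ 0.0215.

5625/262144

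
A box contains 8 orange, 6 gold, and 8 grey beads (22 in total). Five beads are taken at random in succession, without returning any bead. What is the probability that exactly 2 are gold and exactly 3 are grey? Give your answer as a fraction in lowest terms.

Unordered draws without replacement: count favorable combinations over C(22,5).
Favorable = C(8,0) · C(6,2) · C(8,3) = 840; total = C(22,5) = 26334.
P = 840/26334 = 20/627 ≈ 0.0319.

20/627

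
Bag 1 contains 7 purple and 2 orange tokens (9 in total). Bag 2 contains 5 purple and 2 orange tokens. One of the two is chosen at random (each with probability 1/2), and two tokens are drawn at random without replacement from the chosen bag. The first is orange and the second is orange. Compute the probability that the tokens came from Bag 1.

P(E | Bag 1) = 1/36; P(E | Bag 2) = 1/21.
P(E) = 1/2·1/36 + 1/2·1/21 = 19/504.
By Bayes' rule, P(Bag 1 | E) = 1/72 / 19/504 = 7/19 ≈ 0.3684.

7/19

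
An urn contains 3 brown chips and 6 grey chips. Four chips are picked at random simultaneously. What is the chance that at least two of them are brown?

Sum the hypergeometric tail for j = 2,…,3 brown chips.
Favorable = C(3,2)·C(6,2) + C(3,3)·C(6,1) = 51; total = C(9,4) = 126.
P = 51/126 = 17/42 ≈ 0.4048.

17/42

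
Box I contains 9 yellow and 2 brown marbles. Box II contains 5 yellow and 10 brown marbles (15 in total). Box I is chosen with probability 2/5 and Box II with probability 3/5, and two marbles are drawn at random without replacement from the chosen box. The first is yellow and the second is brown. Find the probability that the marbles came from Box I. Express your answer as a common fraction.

126/401

P(E | Box I) = 9/55; P(E | Box II) = 5/21.
P(E) = 2/5·9/55 + 3/5·5/21 = 401/1925.
By Bayes' rule, P(Box I | E) = 18/275 / 401/1925 = 126/401 ≈ 0.3142.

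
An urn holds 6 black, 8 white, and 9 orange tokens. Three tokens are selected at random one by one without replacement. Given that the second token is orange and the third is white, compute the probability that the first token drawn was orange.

P(first=orange and the second token is orange and the third is white) = (9/23)·(8/22)·(8/21) = 96/1771.
P(E) = Σ over first color = 72/1771 + 12/253 + 96/1771 = 36/253.
By Bayes, P(first=orange | E) = 96/1771 / 36/253 = 8/21 ≈ 0.3810.

8/21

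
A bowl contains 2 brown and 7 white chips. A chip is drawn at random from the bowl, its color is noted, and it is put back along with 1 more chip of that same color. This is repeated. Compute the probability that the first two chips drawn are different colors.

14/45

Either brown then white, or white then brown; after the first draw the total is 10.
P = (2/9)·(7/10) + (7/9)·(2/10) = 14/45 ≈ 0.3111.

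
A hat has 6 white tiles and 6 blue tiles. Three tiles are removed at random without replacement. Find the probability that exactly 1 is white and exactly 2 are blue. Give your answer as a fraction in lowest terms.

9/22

Unordered draws without replacement: count favorable combinations over C(12,3).
Favorable = C(6,1) · C(6,2) = 90; total = C(12,3) = 220.
P = 90/220 = 9/22 ≈ 0.4091.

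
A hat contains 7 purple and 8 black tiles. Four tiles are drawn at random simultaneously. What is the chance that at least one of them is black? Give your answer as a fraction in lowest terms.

38/39

Use the complement: P(at least one black) = 1 − P(no black).
P(none) = C(7,4)/C(15,4) = 35/1365.
So P = 1 − 35/1365 = 38/39 ≈ 0.9744.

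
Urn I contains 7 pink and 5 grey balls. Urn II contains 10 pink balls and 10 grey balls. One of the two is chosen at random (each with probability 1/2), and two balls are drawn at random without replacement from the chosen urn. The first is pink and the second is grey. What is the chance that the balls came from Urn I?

P(E | Urn I) = 35/132; P(E | Urn II) = 5/19.
P(E) = 1/2·35/132 + 1/2·5/19 = 1325/5016.
By Bayes' rule, P(Urn I | E) = 35/264 / 1325/5016 = 133/265 ≈ 0.5019.

133/265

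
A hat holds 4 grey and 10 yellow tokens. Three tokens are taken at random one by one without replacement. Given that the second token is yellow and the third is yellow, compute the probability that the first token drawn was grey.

P(first=grey and the second token is yellow and the third is yellow) = (4/14)·(10/13)·(9/12) = 15/91.
P(E) = Σ over first color = 15/91 + 30/91 = 45/91.
By Bayes, P(first=grey | E) = 15/91 / 45/91 = 1/3 ≈ 0.3333.

1/3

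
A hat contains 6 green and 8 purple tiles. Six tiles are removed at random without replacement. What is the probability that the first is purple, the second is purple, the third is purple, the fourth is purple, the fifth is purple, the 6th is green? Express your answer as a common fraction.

8/429

Multiply the conditional probability of each draw in order, without replacement, so each draw removes one from its color and from the total.
P = (8/14) · (7/13) · (6/12) · (5/11) · (4/10) · (6/9) = 8/429 ≈ 0.0186.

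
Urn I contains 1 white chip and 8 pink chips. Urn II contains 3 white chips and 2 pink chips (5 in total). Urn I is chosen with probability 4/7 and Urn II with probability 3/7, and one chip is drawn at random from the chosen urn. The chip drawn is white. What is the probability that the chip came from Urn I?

20/101

P(white | Urn I) = 1/9; P(white | Urn II) = 3/5.
P(white) = 4/7·1/9 + 3/7·3/5 = 101/315.
By Bayes' rule, P(Urn I | white) = 4/63 / 101/315 = 20/101 ≈ 0.1980.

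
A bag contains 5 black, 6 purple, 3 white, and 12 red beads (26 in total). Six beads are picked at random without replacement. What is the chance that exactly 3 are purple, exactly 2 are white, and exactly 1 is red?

Unordered draws without replacement: count favorable combinations over C(26,6).
Favorable = C(5,0) · C(6,3) · C(3,2) · C(12,1) = 720; total = C(26,6) = 230230.
P = 720/230230 = 72/23023 ≈ 0.0031.

72/23023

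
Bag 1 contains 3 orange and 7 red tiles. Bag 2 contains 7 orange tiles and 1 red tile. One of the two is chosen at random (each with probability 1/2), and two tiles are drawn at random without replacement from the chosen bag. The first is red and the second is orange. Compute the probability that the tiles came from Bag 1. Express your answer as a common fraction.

28/43

P(E | Bag 1) = 7/30; P(E | Bag 2) = 1/8.
P(E) = 1/2·7/30 + 1/2·1/8 = 43/240.
By Bayes' rule, P(Bag 1 | E) = 7/60 / 43/240 = 28/43 ≈ 0.6512.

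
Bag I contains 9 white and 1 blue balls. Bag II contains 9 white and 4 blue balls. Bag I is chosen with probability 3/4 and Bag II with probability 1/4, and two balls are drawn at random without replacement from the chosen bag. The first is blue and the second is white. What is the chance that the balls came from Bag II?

10/23

P(E | Bag I) = 1/10; P(E | Bag II) = 3/13.
P(E) = 3/4·1/10 + 1/4·3/13 = 69/520.
By Bayes' rule, P(Bag II | E) = 3/52 / 69/520 = 10/23 ≈ 0.4348.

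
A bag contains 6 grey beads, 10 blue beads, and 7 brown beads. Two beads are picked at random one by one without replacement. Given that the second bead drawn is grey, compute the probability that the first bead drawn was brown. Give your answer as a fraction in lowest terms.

7/22

P(first=brown and the second bead drawn is grey) = (7/23)·(6/22) = 21/253.
P(the second bead drawn is grey) = Σ over first color = 15/253 + 30/253 + 21/253 = 6/23.
By Bayes, P(first=brown | the second bead drawn is grey) = 21/253 / 6/23 = 7/22 ≈ 0.3182.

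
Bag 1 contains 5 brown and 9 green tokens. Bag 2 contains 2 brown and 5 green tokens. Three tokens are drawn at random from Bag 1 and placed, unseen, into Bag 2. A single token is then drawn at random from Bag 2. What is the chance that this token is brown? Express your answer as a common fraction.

43/140

Condition on how many of the transferred tokens are brown (from Bag 1: 5 brown of 14; then Bag 2 has 10 total).
  0 brown: C(5,0)C(9,3)/C(14,3) = 3/13; then P = 2/10
  1 brown: C(5,1)C(9,2)/C(14,3) = 45/91; then P = 3/10
  2 brown: C(5,2)C(9,1)/C(14,3) = 45/182; then P = 4/10
  3 brown: C(5,3)C(9,0)/C(14,3) = 5/182; then P = 5/10
P(brown from Bag 2) = 43/140 ≈ 0.3071.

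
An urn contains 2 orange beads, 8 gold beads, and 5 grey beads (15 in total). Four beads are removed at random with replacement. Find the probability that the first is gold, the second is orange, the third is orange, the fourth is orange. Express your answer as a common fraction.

64/50625

Multiply the conditional probability of each draw in order, with replacement (the composition resets each draw).
P = (8/15) · (2/15) · (2/15) · (2/15) = 64/50625 ≈ 0.0013.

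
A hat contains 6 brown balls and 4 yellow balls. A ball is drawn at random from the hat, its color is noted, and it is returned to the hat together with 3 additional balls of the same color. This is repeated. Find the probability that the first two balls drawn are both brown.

After a brown draw the hat holds 9 brown out of 13.
P = (6/10)·(9/13) = 27/65 ≈ 0.4154.

27/65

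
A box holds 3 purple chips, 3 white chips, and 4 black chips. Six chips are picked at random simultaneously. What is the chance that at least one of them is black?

209/210

Use the complement: P(at least one black) = 1 − P(no black).
P(none) = C(6,6)/C(10,6) = 1/210.
So P = 1 − 1/210 = 209/210 ≈ 0.9952.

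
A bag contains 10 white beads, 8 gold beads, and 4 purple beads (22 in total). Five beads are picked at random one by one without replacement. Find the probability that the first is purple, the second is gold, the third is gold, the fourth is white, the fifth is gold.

8/1881

Multiply the conditional probability of each draw in order, without replacement, so each draw removes one from its color and from the total.
P = (4/22) · (8/21) · (7/20) · (10/19) · (6/18) = 8/1881 ≈ 0.0043.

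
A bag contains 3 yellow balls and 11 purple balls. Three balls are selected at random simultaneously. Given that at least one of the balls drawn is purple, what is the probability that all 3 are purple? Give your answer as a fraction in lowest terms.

5/11

P(all 3 purple) = C(11,3)/C(14,3) = 165/364; P(at least one purple) = 1 − C(3,3)/C(14,3) = 363/364.
Since 'all 3 purple' ⊆ 'at least one purple', P(all 3 | at least one) = 165/364 / 363/364 = 5/11 ≈ 0.4545.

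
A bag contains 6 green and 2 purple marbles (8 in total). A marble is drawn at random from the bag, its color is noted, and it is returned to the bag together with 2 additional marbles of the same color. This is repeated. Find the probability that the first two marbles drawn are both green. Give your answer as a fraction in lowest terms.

After a green draw the bag holds 8 green out of 10.
P = (6/8)·(8/10) = 3/5 ≈ 0.6000.

3/5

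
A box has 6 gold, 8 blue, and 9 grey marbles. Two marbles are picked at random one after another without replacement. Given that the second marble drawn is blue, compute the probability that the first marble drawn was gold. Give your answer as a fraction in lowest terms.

P(first=gold and the second marble drawn is blue) = (6/23)·(8/22) = 24/253.
P(the second marble drawn is blue) = Σ over first color = 24/253 + 28/253 + 36/253 = 8/23.
By Bayes, P(first=gold | the second marble drawn is blue) = 24/253 / 8/23 = 3/11 ≈ 0.2727.

3/11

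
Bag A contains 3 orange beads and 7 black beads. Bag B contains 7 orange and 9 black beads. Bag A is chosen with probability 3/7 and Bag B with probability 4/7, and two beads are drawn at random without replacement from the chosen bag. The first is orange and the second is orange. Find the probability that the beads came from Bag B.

P(E | Bag A) = 1/15; P(E | Bag B) = 7/40.
P(E) = 3/7·1/15 + 4/7·7/40 = 9/70.
By Bayes' rule, P(Bag B | E) = 1/10 / 9/70 = 7/9 ≈ 0.7778.

7/9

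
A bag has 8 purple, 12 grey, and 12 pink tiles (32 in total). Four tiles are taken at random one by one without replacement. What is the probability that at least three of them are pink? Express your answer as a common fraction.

979/7192

Sum the hypergeometric tail for j = 3,…,4 pink tiles.
Favorable = C(12,3)·C(20,1) + C(12,4)·C(20,0) = 4895; total = C(32,4) = 35960.
P = 4895/35960 = 979/7192 ≈ 0.1361.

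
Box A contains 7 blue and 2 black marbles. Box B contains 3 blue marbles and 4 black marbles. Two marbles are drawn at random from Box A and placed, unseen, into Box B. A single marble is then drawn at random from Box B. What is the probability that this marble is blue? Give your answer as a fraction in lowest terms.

Condition on how many of the transferred marbles are blue (from Box A: 7 blue of 9; then Box B has 9 total).
  0 blue: C(7,0)C(2,2)/C(9,2) = 1/36; then P = 3/9
  1 blue: C(7,1)C(2,1)/C(9,2) = 7/18; then P = 4/9
  2 blue: C(7,2)C(2,0)/C(9,2) = 7/12; then P = 5/9
P(blue from Box B) = 41/81 ≈ 0.5062.

41/81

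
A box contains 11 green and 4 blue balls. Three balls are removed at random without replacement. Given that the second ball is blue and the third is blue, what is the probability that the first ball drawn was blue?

2/13

P(first=blue and the second ball is blue and the third is blue) = (4/15)·(3/14)·(2/13) = 4/455.
P(E) = Σ over first color = 22/455 + 4/455 = 2/35.
By Bayes, P(first=blue | E) = 4/455 / 2/35 = 2/13 ≈ 0.1538.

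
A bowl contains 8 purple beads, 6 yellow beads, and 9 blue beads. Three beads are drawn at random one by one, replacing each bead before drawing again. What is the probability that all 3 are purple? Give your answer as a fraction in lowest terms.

512/12167

Multiply the conditional probability of each draw in order, with replacement (the composition resets each draw).
P = (8/23) · (8/23) · (8/23) = 512/12167 ≈ 0.0421.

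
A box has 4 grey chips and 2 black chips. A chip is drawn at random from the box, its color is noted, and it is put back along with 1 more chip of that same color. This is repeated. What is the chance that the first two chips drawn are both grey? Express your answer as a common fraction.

10/21

After a grey draw the box holds 5 grey out of 7.
P = (4/6)·(5/7) = 10/21 ≈ 0.4762.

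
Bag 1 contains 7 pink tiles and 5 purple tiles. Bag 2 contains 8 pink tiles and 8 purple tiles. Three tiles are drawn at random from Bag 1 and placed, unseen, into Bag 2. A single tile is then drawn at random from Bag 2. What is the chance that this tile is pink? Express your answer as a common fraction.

Condition on how many of the transferred tiles are pink (from Bag 1: 7 pink of 12; then Bag 2 has 19 total).
  0 pink: C(7,0)C(5,3)/C(12,3) = 1/22; then P = 8/19
  1 pink: C(7,1)C(5,2)/C(12,3) = 7/22; then P = 9/19
  2 pink: C(7,2)C(5,1)/C(12,3) = 21/44; then P = 10/19
  3 pink: C(7,3)C(5,0)/C(12,3) = 7/44; then P = 11/19
P(pink from Bag 2) = 39/76 ≈ 0.5132.

39/76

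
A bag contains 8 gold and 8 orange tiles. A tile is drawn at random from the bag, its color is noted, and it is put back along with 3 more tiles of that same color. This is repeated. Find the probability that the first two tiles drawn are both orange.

11/38

After a orange draw the bag holds 11 orange out of 19.
P = (8/16)·(11/19) = 11/38 ≈ 0.2895.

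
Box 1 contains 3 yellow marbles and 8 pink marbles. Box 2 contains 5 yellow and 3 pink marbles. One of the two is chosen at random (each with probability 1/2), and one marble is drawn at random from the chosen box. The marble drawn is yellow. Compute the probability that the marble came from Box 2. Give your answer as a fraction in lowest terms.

55/79

P(yellow | Box 1) = 3/11; P(yellow | Box 2) = 5/8.
P(yellow) = 1/2·3/11 + 1/2·5/8 = 79/176.
By Bayes' rule, P(Box 2 | yellow) = 5/16 / 79/176 = 55/79 ≈ 0.6962.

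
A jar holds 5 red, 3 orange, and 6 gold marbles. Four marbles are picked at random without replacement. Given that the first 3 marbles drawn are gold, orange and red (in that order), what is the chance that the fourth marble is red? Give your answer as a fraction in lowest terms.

4/11

After removing 1 red, 1 orange, 1 gold, the jar has 4 red out of 11 remaining.
P(fourth is red | given) = 4/11 ≈ 0.3636.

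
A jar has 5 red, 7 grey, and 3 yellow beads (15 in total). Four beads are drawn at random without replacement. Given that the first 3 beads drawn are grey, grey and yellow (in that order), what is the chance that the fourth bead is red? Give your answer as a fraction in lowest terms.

After removing 2 grey, 1 yellow, the jar has 5 red out of 12 remaining.
P(fourth is red | given) = 5/12 ≈ 0.4167.

5/12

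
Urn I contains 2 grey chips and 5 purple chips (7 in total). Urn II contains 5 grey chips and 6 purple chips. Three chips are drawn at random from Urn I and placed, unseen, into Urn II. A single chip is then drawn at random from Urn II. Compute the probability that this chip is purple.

57/98

Condition on how many of the transferred chips are purple (from Urn I: 5 purple of 7; then Urn II has 14 total).
  1 purple: C(5,1)C(2,2)/C(7,3) = 1/7; then P = 7/14
  2 purple: C(5,2)C(2,1)/C(7,3) = 4/7; then P = 8/14
  3 purple: C(5,3)C(2,0)/C(7,3) = 2/7; then P = 9/14
P(purple from Urn II) = 57/98 ≈ 0.5816.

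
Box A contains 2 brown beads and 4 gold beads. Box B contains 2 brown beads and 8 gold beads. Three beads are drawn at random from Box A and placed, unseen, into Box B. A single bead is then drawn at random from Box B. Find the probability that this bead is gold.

Condition on how many of the transferred beads are gold (from Box A: 4 gold of 6; then Box B has 13 total).
  1 gold: C(4,1)C(2,2)/C(6,3) = 1/5; then P = 9/13
  2 gold: C(4,2)C(2,1)/C(6,3) = 3/5; then P = 10/13
  3 gold: C(4,3)C(2,0)/C(6,3) = 1/5; then P = 11/13
P(gold from Box B) = 10/13 ≈ 0.7692.

10/13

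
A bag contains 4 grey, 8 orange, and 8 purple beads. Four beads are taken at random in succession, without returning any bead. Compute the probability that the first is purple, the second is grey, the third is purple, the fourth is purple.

Multiply the conditional probability of each draw in order, without replacement, so each draw removes one from its color and from the total.
P = (8/20) · (4/19) · (7/18) · (6/17) = 56/4845 ≈ 0.0116.

56/4845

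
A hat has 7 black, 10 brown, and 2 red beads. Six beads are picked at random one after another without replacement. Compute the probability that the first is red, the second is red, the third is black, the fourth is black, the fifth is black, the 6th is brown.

Multiply the conditional probability of each draw in order, without replacement, so each draw removes one from its color and from the total.
P = (2/19) · (1/18) · (7/17) · (6/16) · (5/15) · (10/14) = 5/23256 ≈ 0.0002.

5/23256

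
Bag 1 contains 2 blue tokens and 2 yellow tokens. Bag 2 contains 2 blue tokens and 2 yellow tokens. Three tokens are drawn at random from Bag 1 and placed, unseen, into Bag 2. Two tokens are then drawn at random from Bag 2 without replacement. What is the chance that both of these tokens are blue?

3/14

Condition on how many of the transferred tokens are blue (from Bag 1: 2 blue of 4; then Bag 2 has 7 total).
  1 blue: C(2,1)C(2,2)/C(4,3) = 1/2; then P = C(3,2)/C(7,2) = 1/7
  2 blue: C(2,2)C(2,1)/C(4,3) = 1/2; then P = C(4,2)/C(7,2) = 2/7
P(both blue) = 3/14 ≈ 0.2143.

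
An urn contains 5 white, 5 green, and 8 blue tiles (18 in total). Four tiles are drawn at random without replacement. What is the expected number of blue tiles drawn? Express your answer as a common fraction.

By linearity of expectation, E[X] = Σ P(draw i is blue); by symmetry each draw (even without replacement) has P(blue) = 8/18.
E[X] = 4 · 8/18 = 16/9 ≈ 1.7778.

16/9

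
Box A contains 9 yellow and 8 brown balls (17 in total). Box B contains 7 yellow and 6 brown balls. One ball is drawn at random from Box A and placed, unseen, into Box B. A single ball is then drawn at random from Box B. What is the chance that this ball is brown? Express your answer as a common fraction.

55/119

Condition on how many of the transferred balls are brown (from Box A: 8 brown of 17; then Box B has 14 total).
  0 brown: C(8,0)C(9,1)/C(17,1) = 9/17; then P = 6/14
  1 brown: C(8,1)C(9,0)/C(17,1) = 8/17; then P = 7/14
P(brown from Box B) = 55/119 ≈ 0.4622.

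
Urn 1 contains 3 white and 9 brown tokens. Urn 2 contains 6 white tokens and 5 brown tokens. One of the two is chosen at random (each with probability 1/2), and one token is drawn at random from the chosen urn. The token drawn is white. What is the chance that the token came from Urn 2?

24/35

P(white | Urn 1) = 1/4; P(white | Urn 2) = 6/11.
P(white) = 1/2·1/4 + 1/2·6/11 = 35/88.
By Bayes' rule, P(Urn 2 | white) = 3/11 / 35/88 = 24/35 ≈ 0.6857.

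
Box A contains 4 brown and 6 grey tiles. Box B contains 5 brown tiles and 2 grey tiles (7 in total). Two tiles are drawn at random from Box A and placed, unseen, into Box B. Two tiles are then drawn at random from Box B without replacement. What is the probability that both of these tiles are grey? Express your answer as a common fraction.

Condition on how many of the transferred tiles are grey (from Box A: 6 grey of 10; then Box B has 9 total).
  0 grey: C(6,0)C(4,2)/C(10,2) = 2/15; then P = C(2,2)/C(9,2) = 1/36
  1 grey: C(6,1)C(4,1)/C(10,2) = 8/15; then P = C(3,2)/C(9,2) = 1/12
  2 grey: C(6,2)C(4,0)/C(10,2) = 1/3; then P = C(4,2)/C(9,2) = 1/6
P(both grey) = 14/135 ≈ 0.1037.

14/135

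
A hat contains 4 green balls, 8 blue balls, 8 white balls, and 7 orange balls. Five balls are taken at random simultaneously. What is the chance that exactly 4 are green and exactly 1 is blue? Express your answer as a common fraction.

Unordered draws without replacement: count favorable combinations over C(27,5).
Favorable = C(4,4) · C(8,1) · C(8,0) · C(7,0) = 8; total = C(27,5) = 80730.
P = 8/80730 = 4/40365 ≈ 0.0001.

4/40365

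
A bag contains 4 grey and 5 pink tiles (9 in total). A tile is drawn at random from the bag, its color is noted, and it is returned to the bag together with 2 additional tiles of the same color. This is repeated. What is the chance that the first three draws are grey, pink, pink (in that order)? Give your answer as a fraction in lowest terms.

140/1287

Track the composition after each reinforcement of +2.
P = (4/9) · (5/11) · (7/13) = 140/1287 ≈ 0.1088.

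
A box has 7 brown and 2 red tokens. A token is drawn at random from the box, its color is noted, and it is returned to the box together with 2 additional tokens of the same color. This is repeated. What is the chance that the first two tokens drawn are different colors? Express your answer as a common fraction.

28/99

Either brown then red, or red then brown; after the first draw the total is 11.
P = (7/9)·(2/11) + (2/9)·(7/11) = 28/99 ≈ 0.2828.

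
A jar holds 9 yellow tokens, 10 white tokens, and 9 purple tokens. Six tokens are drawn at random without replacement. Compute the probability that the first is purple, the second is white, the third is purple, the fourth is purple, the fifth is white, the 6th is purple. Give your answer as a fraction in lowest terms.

3/2990

Multiply the conditional probability of each draw in order, without replacement, so each draw removes one from its color and from the total.
P = (9/28) · (10/27) · (8/26) · (7/25) · (9/24) · (6/23) = 3/2990 ≈ 0.0010.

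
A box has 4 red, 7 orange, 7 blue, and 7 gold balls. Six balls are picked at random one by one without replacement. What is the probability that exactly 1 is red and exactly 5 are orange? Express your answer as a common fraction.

3/6325

Unordered draws without replacement: count favorable combinations over C(25,6).
Favorable = C(4,1) · C(7,5) · C(7,0) · C(7,0) = 84; total = C(25,6) = 177100.
P = 84/177100 = 3/6325 ≈ 0.0005.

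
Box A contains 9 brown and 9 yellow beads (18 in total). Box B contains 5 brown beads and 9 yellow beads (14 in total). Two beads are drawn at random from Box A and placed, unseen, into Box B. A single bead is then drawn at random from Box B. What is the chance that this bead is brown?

3/8

Condition on how many of the transferred beads are brown (from Box A: 9 brown of 18; then Box B has 16 total).
  0 brown: C(9,0)C(9,2)/C(18,2) = 4/17; then P = 5/16
  1 brown: C(9,1)C(9,1)/C(18,2) = 9/17; then P = 6/16
  2 brown: C(9,2)C(9,0)/C(18,2) = 4/17; then P = 7/16
P(brown from Box B) = 3/8 ≈ 0.3750.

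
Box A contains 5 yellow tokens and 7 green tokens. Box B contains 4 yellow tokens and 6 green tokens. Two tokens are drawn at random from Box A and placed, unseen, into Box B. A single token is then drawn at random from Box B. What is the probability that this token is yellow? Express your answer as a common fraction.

Condition on how many of the transferred tokens are yellow (from Box A: 5 yellow of 12; then Box B has 12 total).
  0 yellow: C(5,0)C(7,2)/C(12,2) = 7/22; then P = 4/12
  1 yellow: C(5,1)C(7,1)/C(12,2) = 35/66; then P = 5/12
  2 yellow: C(5,2)C(7,0)/C(12,2) = 5/33; then P = 6/12
P(yellow from Box B) = 29/72 ≈ 0.4028.

29/72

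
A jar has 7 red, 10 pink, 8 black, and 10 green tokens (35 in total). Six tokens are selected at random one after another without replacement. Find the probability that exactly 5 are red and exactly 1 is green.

3/23188

Unordered draws without replacement: count favorable combinations over C(35,6).
Favorable = C(7,5) · C(10,0) · C(8,0) · C(10,1) = 210; total = C(35,6) = 1623160.
P = 210/1623160 = 3/23188 ≈ 0.0001.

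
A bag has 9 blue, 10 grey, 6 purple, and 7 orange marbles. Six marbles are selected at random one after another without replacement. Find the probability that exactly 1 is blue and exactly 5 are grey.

9/3596

Unordered draws without replacement: count favorable combinations over C(32,6).
Favorable = C(9,1) · C(10,5) · C(6,0) · C(7,0) = 2268; total = C(32,6) = 906192.
P = 2268/906192 = 9/3596 ≈ 0.0025.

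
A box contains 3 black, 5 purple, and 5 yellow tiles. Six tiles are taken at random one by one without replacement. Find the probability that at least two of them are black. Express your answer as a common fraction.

Sum the hypergeometric tail for j = 2,…,3 black tiles.
Favorable = C(3,2)·C(10,4) + C(3,3)·C(10,3) = 750; total = C(13,6) = 1716.
P = 750/1716 = 125/286 ≈ 0.4371.

125/286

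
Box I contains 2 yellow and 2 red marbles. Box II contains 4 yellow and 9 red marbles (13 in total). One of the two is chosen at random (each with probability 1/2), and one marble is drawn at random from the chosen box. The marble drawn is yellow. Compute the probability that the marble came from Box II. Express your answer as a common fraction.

8/21

P(yellow | Box I) = 1/2; P(yellow | Box II) = 4/13.
P(yellow) = 1/2·1/2 + 1/2·4/13 = 21/52.
By Bayes' rule, P(Box II | yellow) = 2/13 / 21/52 = 8/21 ≈ 0.3810.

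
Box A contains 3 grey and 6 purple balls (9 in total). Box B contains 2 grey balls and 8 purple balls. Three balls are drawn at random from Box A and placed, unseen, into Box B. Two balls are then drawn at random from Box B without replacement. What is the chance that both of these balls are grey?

1/24

Condition on how many of the transferred balls are grey (from Box A: 3 grey of 9; then Box B has 13 total).
  0 grey: C(3,0)C(6,3)/C(9,3) = 5/21; then P = C(2,2)/C(13,2) = 1/78
  1 grey: C(3,1)C(6,2)/C(9,3) = 15/28; then P = C(3,2)/C(13,2) = 1/26
  2 grey: C(3,2)C(6,1)/C(9,3) = 3/14; then P = C(4,2)/C(13,2) = 1/13
  3 grey: C(3,3)C(6,0)/C(9,3) = 1/84; then P = C(5,2)/C(13,2) = 5/39
P(both grey) = 1/24 ≈ 0.0417.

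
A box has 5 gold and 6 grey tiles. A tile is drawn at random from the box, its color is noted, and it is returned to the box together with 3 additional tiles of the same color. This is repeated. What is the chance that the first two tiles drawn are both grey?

27/77

After a grey draw the box holds 9 grey out of 14.
P = (6/11)·(9/14) = 27/77 ≈ 0.3506.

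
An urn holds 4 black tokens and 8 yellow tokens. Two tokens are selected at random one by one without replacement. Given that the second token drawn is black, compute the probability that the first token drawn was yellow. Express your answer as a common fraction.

8/11

P(first=yellow and the second token drawn is black) = (8/12)·(4/11) = 8/33.
P(the second token drawn is black) = Σ over first color = 1/11 + 8/33 = 1/3.
By Bayes, P(first=yellow | the second token drawn is black) = 8/33 / 1/3 = 8/11 ≈ 0.7273.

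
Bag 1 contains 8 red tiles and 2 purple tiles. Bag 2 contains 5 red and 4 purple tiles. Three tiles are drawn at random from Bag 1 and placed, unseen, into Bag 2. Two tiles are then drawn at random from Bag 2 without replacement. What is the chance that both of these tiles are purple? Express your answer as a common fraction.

Condition on how many of the transferred tiles are purple (from Bag 1: 2 purple of 10; then Bag 2 has 12 total).
  0 purple: C(2,0)C(8,3)/C(10,3) = 7/15; then P = C(4,2)/C(12,2) = 1/11
  1 purple: C(2,1)C(8,2)/C(10,3) = 7/15; then P = C(5,2)/C(12,2) = 5/33
  2 purple: C(2,2)C(8,1)/C(10,3) = 1/15; then P = C(6,2)/C(12,2) = 5/22
P(both purple) = 127/990 ≈ 0.1283.

127/990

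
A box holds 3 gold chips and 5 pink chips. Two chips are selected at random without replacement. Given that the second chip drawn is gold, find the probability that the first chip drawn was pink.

5/7

P(first=pink and the second chip drawn is gold) = (5/8)·(3/7) = 15/56.
P(the second chip drawn is gold) = Σ over first color = 3/28 + 15/56 = 3/8.
By Bayes, P(first=pink | the second chip drawn is gold) = 15/56 / 3/8 = 5/7 ≈ 0.7143.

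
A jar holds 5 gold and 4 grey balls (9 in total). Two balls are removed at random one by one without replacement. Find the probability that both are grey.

1/6

Multiply the conditional probability of each draw in order, without replacement, so each draw removes one from its color and from the total.
P = (4/9) · (3/8) = 1/6 ≈ 0.1667.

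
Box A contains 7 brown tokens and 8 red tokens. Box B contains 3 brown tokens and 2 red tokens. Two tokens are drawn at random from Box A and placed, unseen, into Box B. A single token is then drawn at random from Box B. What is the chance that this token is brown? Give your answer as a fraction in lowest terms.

Condition on how many of the transferred tokens are brown (from Box A: 7 brown of 15; then Box B has 7 total).
  0 brown: C(7,0)C(8,2)/C(15,2) = 4/15; then P = 3/7
  1 brown: C(7,1)C(8,1)/C(15,2) = 8/15; then P = 4/7
  2 brown: C(7,2)C(8,0)/C(15,2) = 1/5; then P = 5/7
P(brown from Box B) = 59/105 ≈ 0.5619.

59/105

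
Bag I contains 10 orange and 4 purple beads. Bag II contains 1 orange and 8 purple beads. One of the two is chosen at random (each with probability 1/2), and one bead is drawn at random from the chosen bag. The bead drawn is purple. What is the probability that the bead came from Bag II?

P(purple | Bag I) = 2/7; P(purple | Bag II) = 8/9.
P(purple) = 1/2·2/7 + 1/2·8/9 = 37/63.
By Bayes' rule, P(Bag II | purple) = 4/9 / 37/63 = 28/37 ≈ 0.7568.

28/37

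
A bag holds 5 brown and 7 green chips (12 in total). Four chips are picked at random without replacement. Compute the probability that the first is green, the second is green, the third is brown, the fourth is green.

35/396

Multiply the conditional probability of each draw in order, without replacement, so each draw removes one from its color and from the total.
P = (7/12) · (6/11) · (5/10) · (5/9) = 35/396 ≈ 0.0884.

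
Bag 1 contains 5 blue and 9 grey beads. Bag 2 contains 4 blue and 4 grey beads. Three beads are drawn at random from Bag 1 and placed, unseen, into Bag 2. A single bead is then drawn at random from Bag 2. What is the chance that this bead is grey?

83/154

Condition on how many of the transferred beads are grey (from Bag 1: 9 grey of 14; then Bag 2 has 11 total).
  0 grey: C(9,0)C(5,3)/C(14,3) = 5/182; then P = 4/11
  1 grey: C(9,1)C(5,2)/C(14,3) = 45/182; then P = 5/11
  2 grey: C(9,2)C(5,1)/C(14,3) = 45/91; then P = 6/11
  3 grey: C(9,3)C(5,0)/C(14,3) = 3/13; then P = 7/11
P(grey from Bag 2) = 83/154 ≈ 0.5390.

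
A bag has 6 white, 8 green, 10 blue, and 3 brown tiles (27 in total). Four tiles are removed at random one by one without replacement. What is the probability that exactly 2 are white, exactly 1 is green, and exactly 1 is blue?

8/117

Unordered draws without replacement: count favorable combinations over C(27,4).
Favorable = C(6,2) · C(8,1) · C(10,1) · C(3,0) = 1200; total = C(27,4) = 17550.
P = 1200/17550 = 8/117 ≈ 0.0684.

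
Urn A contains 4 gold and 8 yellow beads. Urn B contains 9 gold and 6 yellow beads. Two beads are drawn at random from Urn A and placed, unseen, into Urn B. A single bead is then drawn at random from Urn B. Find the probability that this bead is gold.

29/51

Condition on how many of the transferred beads are gold (from Urn A: 4 gold of 12; then Urn B has 17 total).
  0 gold: C(4,0)C(8,2)/C(12,2) = 14/33; then P = 9/17
  1 gold: C(4,1)C(8,1)/C(12,2) = 16/33; then P = 10/17
  2 gold: C(4,2)C(8,0)/C(12,2) = 1/11; then P = 11/17
P(gold from Urn B) = 29/51 ≈ 0.5686.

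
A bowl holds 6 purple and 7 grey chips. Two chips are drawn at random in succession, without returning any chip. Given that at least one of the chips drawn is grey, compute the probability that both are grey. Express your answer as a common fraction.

1/3

P(both grey) = C(7,2)/C(13,2) = 7/26; P(at least one grey) = 1 − C(6,2)/C(13,2) = 21/26.
Since 'both grey' ⊆ 'at least one grey', P(both | at least one) = 7/26 / 21/26 = 1/3 ≈ 0.3333.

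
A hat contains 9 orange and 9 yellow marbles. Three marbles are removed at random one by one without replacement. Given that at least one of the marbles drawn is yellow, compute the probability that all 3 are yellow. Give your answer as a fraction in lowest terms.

7/61

P(all 3 yellow) = C(9,3)/C(18,3) = 7/68; P(at least one yellow) = 1 − C(9,3)/C(18,3) = 61/68.
Since 'all 3 yellow' ⊆ 'at least one yellow', P(all 3 | at least one) = 7/68 / 61/68 = 7/61 ≈ 0.1148.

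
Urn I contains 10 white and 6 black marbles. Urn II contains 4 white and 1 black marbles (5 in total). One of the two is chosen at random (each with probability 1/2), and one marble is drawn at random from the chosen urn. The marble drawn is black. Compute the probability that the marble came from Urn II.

8/23

P(black | Urn I) = 3/8; P(black | Urn II) = 1/5.
P(black) = 1/2·3/8 + 1/2·1/5 = 23/80.
By Bayes' rule, P(Urn II | black) = 1/10 / 23/80 = 8/23 ≈ 0.3478.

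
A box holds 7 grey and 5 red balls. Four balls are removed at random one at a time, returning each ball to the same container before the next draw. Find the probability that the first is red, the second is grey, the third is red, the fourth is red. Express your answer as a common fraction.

875/20736

Multiply the conditional probability of each draw in order, with replacement (the composition resets each draw).
P = (5/12) · (7/12) · (5/12) · (5/12) = 875/20736 ≈ 0.0422.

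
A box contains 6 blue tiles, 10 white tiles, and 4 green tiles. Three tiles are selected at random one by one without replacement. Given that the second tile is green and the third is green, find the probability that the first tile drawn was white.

P(first=white and the second tile is green and the third is green) = (10/20)·(4/19)·(3/18) = 1/57.
P(E) = Σ over first color = 1/95 + 1/57 + 1/285 = 3/95.
By Bayes, P(first=white | E) = 1/57 / 3/95 = 5/9 ≈ 0.5556.

5/9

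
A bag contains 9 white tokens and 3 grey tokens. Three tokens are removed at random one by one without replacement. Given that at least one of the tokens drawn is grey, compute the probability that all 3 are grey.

1/136

P(all 3 grey) = C(3,3)/C(12,3) = 1/220; P(at least one grey) = 1 − C(9,3)/C(12,3) = 34/55.
Since 'all 3 grey' ⊆ 'at least one grey', P(all 3 | at least one) = 1/220 / 34/55 = 1/136 ≈ 0.0074.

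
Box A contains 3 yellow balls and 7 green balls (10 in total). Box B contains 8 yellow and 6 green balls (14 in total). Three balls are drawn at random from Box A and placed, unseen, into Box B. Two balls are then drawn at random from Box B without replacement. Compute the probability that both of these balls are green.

29/136

Condition on how many of the transferred balls are green (from Box A: 7 green of 10; then Box B has 17 total).
  0 green: C(7,0)C(3,3)/C(10,3) = 1/120; then P = C(6,2)/C(17,2) = 15/136
  1 green: C(7,1)C(3,2)/C(10,3) = 7/40; then P = C(7,2)/C(17,2) = 21/136
  2 green: C(7,2)C(3,1)/C(10,3) = 21/40; then P = C(8,2)/C(17,2) = 7/34
  3 green: C(7,3)C(3,0)/C(10,3) = 7/24; then P = C(9,2)/C(17,2) = 9/34
P(both green) = 29/136 ≈ 0.2132.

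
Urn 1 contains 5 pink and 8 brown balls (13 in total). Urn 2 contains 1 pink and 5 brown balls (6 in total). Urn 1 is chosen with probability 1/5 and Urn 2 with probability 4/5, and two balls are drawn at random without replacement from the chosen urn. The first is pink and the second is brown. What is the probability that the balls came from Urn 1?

5/18

P(E | Urn 1) = 10/39; P(E | Urn 2) = 1/6.
P(E) = 1/5·10/39 + 4/5·1/6 = 12/65.
By Bayes' rule, P(Urn 1 | E) = 2/39 / 12/65 = 5/18 ≈ 0.2778.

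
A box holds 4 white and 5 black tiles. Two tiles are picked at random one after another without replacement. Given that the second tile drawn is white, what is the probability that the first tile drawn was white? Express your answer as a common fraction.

3/8

P(first=white and the second tile drawn is white) = (4/9)·(3/8) = 1/6.
P(the second tile drawn is white) = Σ over first color = 1/6 + 5/18 = 4/9.
By Bayes, P(first=white | the second tile drawn is white) = 1/6 / 4/9 = 3/8 ≈ 0.3750.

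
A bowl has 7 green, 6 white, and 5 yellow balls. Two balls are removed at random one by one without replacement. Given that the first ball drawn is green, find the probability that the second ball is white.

After removing 1 green, the bowl has 6 white out of 17 remaining.
P(second is white | given) = 6/17 ≈ 0.3529.

6/17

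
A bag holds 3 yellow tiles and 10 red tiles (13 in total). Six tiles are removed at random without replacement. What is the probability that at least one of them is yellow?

251/286

Use the complement: P(at least one yellow) = 1 − P(no yellow).
P(none) = C(10,6)/C(13,6) = 210/1716.
So P = 1 − 210/1716 = 251/286 ≈ 0.8776.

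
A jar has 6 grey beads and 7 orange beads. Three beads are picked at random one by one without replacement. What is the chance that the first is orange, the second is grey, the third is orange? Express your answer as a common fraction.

21/143

Multiply the conditional probability of each draw in order, without replacement, so each draw removes one from its color and from the total.
P = (7/13) · (6/12) · (6/11) = 21/143 ≈ 0.1469.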